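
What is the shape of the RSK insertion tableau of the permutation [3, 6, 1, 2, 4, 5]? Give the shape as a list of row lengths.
Row-insert each entry into an empty tableau.

After inserting 3: P = [[3]].
After inserting 6: P = [[3, 6]].
After inserting 1: P = [[1, 6], [3]].
After inserting 2: P = [[1, 2], [3, 6]].
After inserting 4: P = [[1, 2, 4], [3, 6]].
After inserting 5: P = [[1, 2, 4, 5], [3, 6]].

The final insertion tableau P = [[1, 2, 4, 5], [3, 6]] has shape [4, 2].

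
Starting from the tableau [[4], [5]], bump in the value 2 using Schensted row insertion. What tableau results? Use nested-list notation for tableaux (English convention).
[[2], [4], [5]]

In row 1, 2 replaces 4 (the leftmost entry greater than 2); 4 is bumped to row 2. In row 2, 4 replaces 5 (the leftmost entry greater than 4); 5 is bumped to row 3. 5 starts a new row 3. The new tableau is [[2], [4], [5]].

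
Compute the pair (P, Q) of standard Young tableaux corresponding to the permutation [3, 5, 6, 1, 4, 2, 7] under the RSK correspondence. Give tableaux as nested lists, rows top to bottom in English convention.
P = [[1, 2, 6, 7], [3, 4], [5]], Q = [[1, 2, 3, 7], [4, 5], [6]]

Insert each entry of the permutation into P by Schensted row insertion, recording in Q the position of each new cell.

After inserting 3: P = [[3]].
After inserting 5: P = [[3, 5]].
After inserting 6: P = [[3, 5, 6]].
After inserting 1: P = [[1, 5, 6], [3]].
After inserting 4: P = [[1, 4, 6], [3, 5]].
After inserting 2: P = [[1, 2, 6], [3, 4], [5]].
After inserting 7: P = [[1, 2, 6, 7], [3, 4], [5]].

So P = [[1, 2, 6, 7], [3, 4], [5]], Q = [[1, 2, 3, 7], [4, 5], [6]].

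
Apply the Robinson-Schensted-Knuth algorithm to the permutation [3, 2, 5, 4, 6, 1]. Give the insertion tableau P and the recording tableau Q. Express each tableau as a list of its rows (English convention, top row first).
Insert each entry of the permutation into P by Schensted row insertion, recording in Q the position of each new cell.

After inserting 3: P = [[3]].
After inserting 2: P = [[2], [3]].
After inserting 5: P = [[2, 5], [3]].
After inserting 4: P = [[2, 4], [3, 5]].
After inserting 6: P = [[2, 4, 6], [3, 5]].
After inserting 1: P = [[1, 4, 6], [2, 5], [3]].

So P = [[1, 4, 6], [2, 5], [3]], Q = [[1, 3, 5], [2, 4], [6]].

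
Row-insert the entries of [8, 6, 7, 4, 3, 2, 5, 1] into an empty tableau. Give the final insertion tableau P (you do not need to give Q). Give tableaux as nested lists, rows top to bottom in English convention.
Insert 8: appended to row 1. P = [[8]].
Insert 6: 6 bumps 8 from row 1; 8 starts row 2. P = [[6], [8]].
Insert 7: appended to row 1. P = [[6, 7], [8]].
Insert 4: 4 bumps 6 from row 1; 6 bumps 8 from row 2; 8 starts row 3. P = [[4, 7], [6], [8]].
Insert 3: 3 bumps 4 from row 1; 4 bumps 6 from row 2; 6 bumps 8 from row 3; 8 starts row 4. P = [[3, 7], [4], [6], [8]].
Insert 2: 2 bumps 3 from row 1; 3 bumps 4 from row 2; 4 bumps 6 from row 3; 6 bumps 8 from row 4; 8 starts row 5. P = [[2, 7], [3], [4], [6], [8]].
Insert 5: 5 bumps 7 from row 1; 7 appends to row 2. P = [[2, 5], [3, 7], [4], [6], [8]].
Insert 1: 1 bumps 2 from row 1; 2 bumps 3 from row 2; 3 bumps 4 from row 3; 4 bumps 6 from row 4; 6 bumps 8 from row 5; 8 starts row 6. P = [[1, 5], [2, 7], [3], [4], [6], [8]].

So P = [[1, 5], [2, 7], [3], [4], [6], [8]].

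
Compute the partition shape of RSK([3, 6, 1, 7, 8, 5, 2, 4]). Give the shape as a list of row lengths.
RSK row insertion gives P = [[1, 2, 4, 8], [3, 5, 7], [6]], which has shape [4, 3, 1].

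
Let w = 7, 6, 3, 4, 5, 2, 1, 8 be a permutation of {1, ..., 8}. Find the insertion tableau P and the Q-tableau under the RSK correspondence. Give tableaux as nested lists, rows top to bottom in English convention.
Insert each entry of the permutation into P by Schensted row insertion, recording in Q the position of each new cell.

After inserting 7: P = [[7]].
After inserting 6: P = [[6], [7]].
After inserting 3: P = [[3], [6], [7]].
After inserting 4: P = [[3, 4], [6], [7]].
After inserting 5: P = [[3, 4, 5], [6], [7]].
After inserting 2: P = [[2, 4, 5], [3], [6], [7]].
After inserting 1: P = [[1, 4, 5], [2], [3], [6], [7]].
After inserting 8: P = [[1, 4, 5, 8], [2], [3], [6], [7]].

So P = [[1, 4, 5, 8], [2], [3], [6], [7]], Q = [[1, 4, 5, 8], [2], [3], [6], [7]].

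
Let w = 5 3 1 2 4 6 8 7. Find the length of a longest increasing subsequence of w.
5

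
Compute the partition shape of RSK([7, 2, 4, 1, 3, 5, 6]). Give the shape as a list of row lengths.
Row-insert each entry into an empty tableau.

After inserting 7: P = [[7]].
After inserting 2: P = [[2], [7]].
After inserting 4: P = [[2, 4], [7]].
After inserting 1: P = [[1, 4], [2], [7]].
After inserting 3: P = [[1, 3], [2, 4], [7]].
After inserting 5: P = [[1, 3, 5], [2, 4], [7]].
After inserting 6: P = [[1, 3, 5, 6], [2, 4], [7]].

The final insertion tableau P = [[1, 3, 5, 6], [2, 4], [7]] has shape [4, 2, 1].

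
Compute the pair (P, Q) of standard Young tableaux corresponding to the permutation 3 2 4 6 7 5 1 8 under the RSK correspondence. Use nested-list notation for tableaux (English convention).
P = [[1, 4, 5, 7, 8], [2, 6], [3]], Q = [[1, 3, 4, 5, 8], [2, 6], [7]]

Insert each entry of the permutation into P by Schensted row insertion, recording in Q the position of each new cell.

Insert 3: appended to row 1. P = [[3]].
Insert 2: 2 bumps 3 from row 1; 3 starts row 2. P = [[2], [3]].
Insert 4: appended to row 1. P = [[2, 4], [3]].
Insert 6: appended to row 1. P = [[2, 4, 6], [3]].
Insert 7: appended to row 1. P = [[2, 4, 6, 7], [3]].
Insert 5: 5 bumps 6 from row 1; 6 appends to row 2. P = [[2, 4, 5, 7], [3, 6]].
Insert 1: 1 bumps 2 from row 1; 2 bumps 3 from row 2; 3 starts row 3. P = [[1, 4, 5, 7], [2, 6], [3]].
Insert 8: appended to row 1. P = [[1, 4, 5, 7, 8], [2, 6], [3]].

So P = [[1, 4, 5, 7, 8], [2, 6], [3]], Q = [[1, 3, 4, 5, 8], [2, 6], [7]].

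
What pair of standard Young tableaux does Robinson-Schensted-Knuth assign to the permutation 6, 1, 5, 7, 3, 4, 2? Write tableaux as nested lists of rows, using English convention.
P = [[1, 2, 4], [3, 7], [5], [6]], Q = [[1, 3, 4], [2, 6], [5], [7]]

Insert each entry of the permutation into P by Schensted row insertion, recording in Q the position of each new cell.

Insert 6: appended to row 1. P = [[6]], Q = [[1]].
Insert 1: 1 bumps 6 from row 1; 6 starts row 2. P = [[1], [6]], Q = [[1], [2]].
Insert 5: appended to row 1. P = [[1, 5], [6]], Q = [[1, 3], [2]].
Insert 7: appended to row 1. P = [[1, 5, 7], [6]], Q = [[1, 3, 4], [2]].
Insert 3: 3 bumps 5 from row 1; 5 bumps 6 from row 2; 6 starts row 3. P = [[1, 3, 7], [5], [6]], Q = [[1, 3, 4], [2], [5]].
Insert 4: 4 bumps 7 from row 1; 7 appends to row 2. P = [[1, 3, 4], [5, 7], [6]], Q = [[1, 3, 4], [2, 6], [5]].
Insert 2: 2 bumps 3 from row 1; 3 bumps 5 from row 2; 5 bumps 6 from row 3; 6 starts row 4. P = [[1, 2, 4], [3, 7], [5], [6]], Q = [[1, 3, 4], [2, 6], [5], [7]].

So P = [[1, 2, 4], [3, 7], [5], [6]], Q = [[1, 3, 4], [2, 6], [5], [7]].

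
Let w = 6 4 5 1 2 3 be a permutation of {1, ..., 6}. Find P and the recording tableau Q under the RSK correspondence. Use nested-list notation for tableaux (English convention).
Insert each entry of the permutation into P by Schensted row insertion, recording in Q the position of each new cell.

Insert 6: appended to row 1. P = [[6]].
Insert 4: 4 bumps 6 from row 1; 6 starts row 2. P = [[4], [6]].
Insert 5: appended to row 1. P = [[4, 5], [6]].
Insert 1: 1 bumps 4 from row 1; 4 bumps 6 from row 2; 6 starts row 3. P = [[1, 5], [4], [6]].
Insert 2: 2 bumps 5 from row 1; 5 appends to row 2. P = [[1, 2], [4, 5], [6]].
Insert 3: appended to row 1. P = [[1, 2, 3], [4, 5], [6]].

So P = [[1, 2, 3], [4, 5], [6]], Q = [[1, 3, 6], [2, 5], [4]].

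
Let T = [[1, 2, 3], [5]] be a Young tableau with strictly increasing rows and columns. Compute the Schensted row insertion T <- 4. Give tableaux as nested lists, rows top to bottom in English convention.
[[1, 2, 3, 4], [5]]

4 is larger than every entry of row 1, so it is appended to row 1. The new tableau is [[1, 2, 3, 4], [5]].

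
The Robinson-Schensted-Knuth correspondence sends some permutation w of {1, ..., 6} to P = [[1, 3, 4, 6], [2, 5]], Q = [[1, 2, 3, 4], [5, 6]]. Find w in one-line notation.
Reverse the RSK construction: for i from n down to 1, find the cell of Q containing i, remove the entry at that cell from P, and reverse-bump it up through P; the value ejected from row 1 is w(i).

Step i=6: Q has 6 at row 2, column 2; remove 5 from row 2 of P and reverse-bump: 5 enters row 1 and ejects 4. So w(6) = 4. P is now [[1, 3, 5, 6], [2]].
Step i=5: Q has 5 at row 2, column 1; remove 2 from row 2 of P and reverse-bump: 2 enters row 1 and ejects 1. So w(5) = 1. P is now [[2, 3, 5, 6]].
Step i=4: Q has 4 at row 1, column 4; remove that cell from P, ejecting 6. So w(4) = 6. P is now [[2, 3, 5]].
Step i=3: Q has 3 at row 1, column 3; remove that cell from P, ejecting 5. So w(3) = 5. P is now [[2, 3]].
Step i=2: Q has 2 at row 1, column 2; remove that cell from P, ejecting 3. So w(2) = 3. P is now [[2]].
Step i=1: Q has 1 at row 1, column 1; remove that cell from P, ejecting 2. So w(1) = 2. P is now [].

So w = 2 3 5 6 1 4.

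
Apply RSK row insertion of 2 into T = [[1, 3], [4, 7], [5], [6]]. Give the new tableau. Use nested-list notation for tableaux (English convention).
[[1, 2], [3, 7], [4], [5], [6]]

In row 1, 2 replaces 3 (the leftmost entry greater than 2); 3 is bumped to row 2. In row 2, 3 replaces 4 (the leftmost entry greater than 3); 4 is bumped to row 3. In row 3, 4 replaces 5 (the leftmost entry greater than 4); 5 is bumped to row 4. In row 4, 5 replaces 6 (the leftmost entry greater than 5); 6 is bumped to row 5. 6 starts a new row 5. The new tableau is [[1, 2], [3, 7], [4], [5], [6]].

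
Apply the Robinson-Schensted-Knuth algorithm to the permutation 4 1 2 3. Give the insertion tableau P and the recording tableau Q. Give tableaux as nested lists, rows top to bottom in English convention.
Insert each entry of the permutation into P by Schensted row insertion, recording in Q the position of each new cell.

Insert 4: appended to row 1. P = [[4]], Q = [[1]].
Insert 1: 1 bumps 4 from row 1; 4 starts row 2. P = [[1], [4]], Q = [[1], [2]].
Insert 2: appended to row 1. P = [[1, 2], [4]], Q = [[1, 3], [2]].
Insert 3: appended to row 1. P = [[1, 2, 3], [4]], Q = [[1, 3, 4], [2]].

So P = [[1, 2, 3], [4]], Q = [[1, 3, 4], [2]].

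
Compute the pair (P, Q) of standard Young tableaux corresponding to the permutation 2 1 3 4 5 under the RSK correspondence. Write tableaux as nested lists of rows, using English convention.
Insert each entry of the permutation into P by Schensted row insertion, recording in Q the position of each new cell.

Insert 2: appended to row 1. P = [[2]].
Insert 1: 1 bumps 2 from row 1; 2 starts row 2. P = [[1], [2]].
Insert 3: appended to row 1. P = [[1, 3], [2]].
Insert 4: appended to row 1. P = [[1, 3, 4], [2]].
Insert 5: appended to row 1. P = [[1, 3, 4, 5], [2]].

So P = [[1, 3, 4, 5], [2]], Q = [[1, 3, 4, 5], [2]].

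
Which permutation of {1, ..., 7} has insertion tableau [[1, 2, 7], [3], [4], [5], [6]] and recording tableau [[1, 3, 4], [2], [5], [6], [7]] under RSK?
Reverse the RSK construction: for i from n down to 1, find the cell of Q containing i, remove the entry at that cell from P, and reverse-bump it up through P; the value ejected from row 1 is w(i).

Step i=7: Q has 7 at row 5, column 1; remove 6 from row 5 of P and reverse-bump: 6 enters row 4 and ejects 5; 5 enters row 3 and ejects 4; 4 enters row 2 and ejects 3; 3 enters row 1 and ejects 2. So w(7) = 2. P is now [[1, 3, 7], [4], [5], [6]].
Step i=6: Q has 6 at row 4, column 1; remove 6 from row 4 of P and reverse-bump: 6 enters row 3 and ejects 5; 5 enters row 2 and ejects 4; 4 enters row 1 and ejects 3. So w(6) = 3. P is now [[1, 4, 7], [5], [6]].
Step i=5: Q has 5 at row 3, column 1; remove 6 from row 3 of P and reverse-bump: 6 enters row 2 and ejects 5; 5 enters row 1 and ejects 4. So w(5) = 4. P is now [[1, 5, 7], [6]].
Step i=4: Q has 4 at row 1, column 3; remove that cell from P, ejecting 7. So w(4) = 7. P is now [[1, 5], [6]].
Step i=3: Q has 3 at row 1, column 2; remove that cell from P, ejecting 5. So w(3) = 5. P is now [[1], [6]].
Step i=2: Q has 2 at row 2, column 1; remove 6 from row 2 of P and reverse-bump: 6 enters row 1 and ejects 1. So w(2) = 1. P is now [[6]].
Step i=1: Q has 1 at row 1, column 1; remove that cell from P, ejecting 6. So w(1) = 6. P is now [].

So w = 6 1 5 7 4 3 2.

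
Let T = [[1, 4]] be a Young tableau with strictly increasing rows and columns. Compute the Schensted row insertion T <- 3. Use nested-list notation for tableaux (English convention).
In row 1, 3 replaces 4 (the leftmost entry greater than 3); 4 is bumped to row 2. 4 starts a new row 2. The new tableau is [[1, 3], [4]].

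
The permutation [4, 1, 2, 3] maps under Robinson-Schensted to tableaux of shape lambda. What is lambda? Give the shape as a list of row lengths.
[3, 1]

Row-insert each entry into an empty tableau.

After inserting 4: P = [[4]].
After inserting 1: P = [[1], [4]].
After inserting 2: P = [[1, 2], [4]].
After inserting 3: P = [[1, 2, 3], [4]].

The final insertion tableau P = [[1, 2, 3], [4]] has shape [3, 1].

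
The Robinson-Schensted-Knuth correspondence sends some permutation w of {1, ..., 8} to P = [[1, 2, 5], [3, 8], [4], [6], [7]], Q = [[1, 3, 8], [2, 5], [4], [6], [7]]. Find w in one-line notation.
7 6 8 1 4 3 2 5

Reverse the RSK construction: for i from n down to 1, find the cell of Q containing i, remove the entry at that cell from P, and reverse-bump it up through P; the value ejected from row 1 is w(i).

Step i=8: Q has 8 at row 1, column 3; remove that cell from P, ejecting 5. So w(8) = 5. P is now [[1, 2], [3, 8], [4], [6], [7]].
Step i=7: Q has 7 at row 5, column 1; remove 7 from row 5 of P and reverse-bump: 7 enters row 4 and ejects 6; 6 enters row 3 and ejects 4; 4 enters row 2 and ejects 3; 3 enters row 1 and ejects 2. So w(7) = 2. P is now [[1, 3], [4, 8], [6], [7]].
Step i=6: Q has 6 at row 4, column 1; remove 7 from row 4 of P and reverse-bump: 7 enters row 3 and ejects 6; 6 enters row 2 and ejects 4; 4 enters row 1 and ejects 3. So w(6) = 3. P is now [[1, 4], [6, 8], [7]].
Step i=5: Q has 5 at row 2, column 2; remove 8 from row 2 of P and reverse-bump: 8 enters row 1 and ejects 4. So w(5) = 4. P is now [[1, 8], [6], [7]].
Step i=4: Q has 4 at row 3, column 1; remove 7 from row 3 of P and reverse-bump: 7 enters row 2 and ejects 6; 6 enters row 1 and ejects 1. So w(4) = 1. P is now [[6, 8], [7]].
Step i=3: Q has 3 at row 1, column 2; remove that cell from P, ejecting 8. So w(3) = 8. P is now [[6], [7]].
Step i=2: Q has 2 at row 2, column 1; remove 7 from row 2 of P and reverse-bump: 7 enters row 1 and ejects 6. So w(2) = 6. P is now [[7]].
Step i=1: Q has 1 at row 1, column 1; remove that cell from P, ejecting 7. So w(1) = 7. P is now [].

So w = 7 6 8 1 4 3 2 5.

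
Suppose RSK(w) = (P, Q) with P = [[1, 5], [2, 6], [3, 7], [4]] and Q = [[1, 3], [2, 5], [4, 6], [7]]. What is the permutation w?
Reverse the RSK construction: for i from n down to 1, find the cell of Q containing i, remove the entry at that cell from P, and reverse-bump it up through P; the value ejected from row 1 is w(i).

Step i=7: Q has 7 at row 4, column 1; remove 4 from row 4 of P and reverse-bump: 4 enters row 3 and ejects 3; 3 enters row 2 and ejects 2; 2 enters row 1 and ejects 1. So w(7) = 1. P is now [[2, 5], [3, 6], [4, 7]].
Step i=6: Q has 6 at row 3, column 2; remove 7 from row 3 of P and reverse-bump: 7 enters row 2 and ejects 6; 6 enters row 1 and ejects 5. So w(6) = 5. P is now [[2, 6], [3, 7], [4]].
Step i=5: Q has 5 at row 2, column 2; remove 7 from row 2 of P and reverse-bump: 7 enters row 1 and ejects 6. So w(5) = 6. P is now [[2, 7], [3], [4]].
Step i=4: Q has 4 at row 3, column 1; remove 4 from row 3 of P and reverse-bump: 4 enters row 2 and ejects 3; 3 enters row 1 and ejects 2. So w(4) = 2. P is now [[3, 7], [4]].
Step i=3: Q has 3 at row 1, column 2; remove that cell from P, ejecting 7. So w(3) = 7. P is now [[3], [4]].
Step i=2: Q has 2 at row 2, column 1; remove 4 from row 2 of P and reverse-bump: 4 enters row 1 and ejects 3. So w(2) = 3. P is now [[4]].
Step i=1: Q has 1 at row 1, column 1; remove that cell from P, ejecting 4. So w(1) = 4. P is now [].

So w = 4 3 7 2 6 5 1.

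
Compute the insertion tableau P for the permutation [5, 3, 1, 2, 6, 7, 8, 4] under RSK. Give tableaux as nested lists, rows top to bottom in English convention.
P = [[1, 2, 4, 7, 8], [3, 6], [5]]

Insert 5: appended to row 1. P = [[5]].
Insert 3: 3 bumps 5 from row 1; 5 starts row 2. P = [[3], [5]].
Insert 1: 1 bumps 3 from row 1; 3 bumps 5 from row 2; 5 starts row 3. P = [[1], [3], [5]].
Insert 2: appended to row 1. P = [[1, 2], [3], [5]].
Insert 6: appended to row 1. P = [[1, 2, 6], [3], [5]].
Insert 7: appended to row 1. P = [[1, 2, 6, 7], [3], [5]].
Insert 8: appended to row 1. P = [[1, 2, 6, 7, 8], [3], [5]].
Insert 4: 4 bumps 6 from row 1; 6 appends to row 2. P = [[1, 2, 4, 7, 8], [3, 6], [5]].

So P = [[1, 2, 4, 7, 8], [3, 6], [5]].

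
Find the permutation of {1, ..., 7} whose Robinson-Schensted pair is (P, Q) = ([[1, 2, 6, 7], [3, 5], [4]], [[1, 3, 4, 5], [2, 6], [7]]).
Reverse the RSK construction: for i from n down to 1, find the cell of Q containing i, remove the entry at that cell from P, and reverse-bump it up through P; the value ejected from row 1 is w(i).

Step i=7: Q has 7 at row 3, column 1; remove 4 from row 3 of P and reverse-bump: 4 enters row 2 and ejects 3; 3 enters row 1 and ejects 2. So w(7) = 2. P is now [[1, 3, 6, 7], [4, 5]].
Step i=6: Q has 6 at row 2, column 2; remove 5 from row 2 of P and reverse-bump: 5 enters row 1 and ejects 3. So w(6) = 3. P is now [[1, 5, 6, 7], [4]].
Step i=5: Q has 5 at row 1, column 4; remove that cell from P, ejecting 7. So w(5) = 7. P is now [[1, 5, 6], [4]].
Step i=4: Q has 4 at row 1, column 3; remove that cell from P, ejecting 6. So w(4) = 6. P is now [[1, 5], [4]].
Step i=3: Q has 3 at row 1, column 2; remove that cell from P, ejecting 5. So w(3) = 5. P is now [[1], [4]].
Step i=2: Q has 2 at row 2, column 1; remove 4 from row 2 of P and reverse-bump: 4 enters row 1 and ejects 1. So w(2) = 1. P is now [[4]].
Step i=1: Q has 1 at row 1, column 1; remove that cell from P, ejecting 4. So w(1) = 4. P is now [].

So w = 4 1 5 6 7 3 2.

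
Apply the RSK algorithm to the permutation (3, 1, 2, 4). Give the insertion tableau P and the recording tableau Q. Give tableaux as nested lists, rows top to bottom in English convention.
Insert each entry of the permutation into P by Schensted row insertion, recording in Q the position of each new cell.

After inserting 3: P = [[3]].
After inserting 1: P = [[1], [3]].
After inserting 2: P = [[1, 2], [3]].
After inserting 4: P = [[1, 2, 4], [3]].

So P = [[1, 2, 4], [3]], Q = [[1, 3, 4], [2]].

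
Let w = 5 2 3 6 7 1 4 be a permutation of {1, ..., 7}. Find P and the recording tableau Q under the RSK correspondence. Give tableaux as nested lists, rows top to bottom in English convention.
P = [[1, 3, 4, 7], [2, 6], [5]], Q = [[1, 3, 4, 5], [2, 7], [6]]

Insert each entry of the permutation into P by Schensted row insertion, recording in Q the position of each new cell.

Insert 5: appended to row 1. P = [[5]].
Insert 2: 2 bumps 5 from row 1; 5 starts row 2. P = [[2], [5]].
Insert 3: appended to row 1. P = [[2, 3], [5]].
Insert 6: appended to row 1. P = [[2, 3, 6], [5]].
Insert 7: appended to row 1. P = [[2, 3, 6, 7], [5]].
Insert 1: 1 bumps 2 from row 1; 2 bumps 5 from row 2; 5 starts row 3. P = [[1, 3, 6, 7], [2], [5]].
Insert 4: 4 bumps 6 from row 1; 6 appends to row 2. P = [[1, 3, 4, 7], [2, 6], [5]].

So P = [[1, 3, 4, 7], [2, 6], [5]], Q = [[1, 3, 4, 5], [2, 7], [6]].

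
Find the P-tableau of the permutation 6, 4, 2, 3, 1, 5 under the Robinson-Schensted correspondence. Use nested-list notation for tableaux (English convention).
P = [[1, 3, 5], [2], [4], [6]]

After inserting 6: P = [[6]].
After inserting 4: P = [[4], [6]].
After inserting 2: P = [[2], [4], [6]].
After inserting 3: P = [[2, 3], [4], [6]].
After inserting 1: P = [[1, 3], [2], [4], [6]].
After inserting 5: P = [[1, 3, 5], [2], [4], [6]].

So P = [[1, 3, 5], [2], [4], [6]].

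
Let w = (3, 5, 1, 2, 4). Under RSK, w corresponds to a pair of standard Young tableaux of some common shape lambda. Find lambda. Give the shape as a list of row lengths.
Row-insert each entry into an empty tableau.

After inserting 3: P = [[3]].
After inserting 5: P = [[3, 5]].
After inserting 1: P = [[1, 5], [3]].
After inserting 2: P = [[1, 2], [3, 5]].
After inserting 4: P = [[1, 2, 4], [3, 5]].

The final insertion tableau P = [[1, 2, 4], [3, 5]] has shape [3, 2].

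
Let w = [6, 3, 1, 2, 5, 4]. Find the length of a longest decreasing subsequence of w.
3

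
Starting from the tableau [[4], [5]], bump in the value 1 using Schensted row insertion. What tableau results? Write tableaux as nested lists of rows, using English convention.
In row 1, 1 replaces 4 (the leftmost entry greater than 1); 4 is bumped to row 2. In row 2, 4 replaces 5 (the leftmost entry greater than 4); 5 is bumped to row 3. 5 starts a new row 3. The new tableau is [[1], [4], [5]].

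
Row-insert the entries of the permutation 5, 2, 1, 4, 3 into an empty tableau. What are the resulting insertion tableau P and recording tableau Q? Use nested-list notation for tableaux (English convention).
P = [[1, 3], [2, 4], [5]], Q = [[1, 4], [2, 5], [3]]

Insert each entry of the permutation into P by Schensted row insertion, recording in Q the position of each new cell.

After inserting 5: P = [[5]].
After inserting 2: P = [[2], [5]].
After inserting 1: P = [[1], [2], [5]].
After inserting 4: P = [[1, 4], [2], [5]].
After inserting 3: P = [[1, 3], [2, 4], [5]].

So P = [[1, 3], [2, 4], [5]], Q = [[1, 4], [2, 5], [3]].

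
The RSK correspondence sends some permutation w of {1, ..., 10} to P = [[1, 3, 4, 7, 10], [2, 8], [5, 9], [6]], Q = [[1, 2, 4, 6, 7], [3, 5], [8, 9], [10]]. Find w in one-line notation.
Reverse the RSK construction: for i from n down to 1, find the cell of Q containing i, remove the entry at that cell from P, and reverse-bump it up through P; the value ejected from row 1 is w(i).

Step i=10: Q has 10 at row 4, column 1; remove 6 from row 4 of P and reverse-bump: 6 enters row 3 and ejects 5; 5 enters row 2 and ejects 2; 2 enters row 1 and ejects 1. So w(10) = 1. P is now [[2, 3, 4, 7, 10], [5, 8], [6, 9]].
Step i=9: Q has 9 at row 3, column 2; remove 9 from row 3 of P and reverse-bump: 9 enters row 2 and ejects 8; 8 enters row 1 and ejects 7. So w(9) = 7. P is now [[2, 3, 4, 8, 10], [5, 9], [6]].
Step i=8: Q has 8 at row 3, column 1; remove 6 from row 3 of P and reverse-bump: 6 enters row 2 and ejects 5; 5 enters row 1 and ejects 4. So w(8) = 4. P is now [[2, 3, 5, 8, 10], [6, 9]].
Step i=7: Q has 7 at row 1, column 5; remove that cell from P, ejecting 10. So w(7) = 10. P is now [[2, 3, 5, 8], [6, 9]].
Step i=6: Q has 6 at row 1, column 4; remove that cell from P, ejecting 8. So w(6) = 8. P is now [[2, 3, 5], [6, 9]].
Step i=5: Q has 5 at row 2, column 2; remove 9 from row 2 of P and reverse-bump: 9 enters row 1 and ejects 5. So w(5) = 5. P is now [[2, 3, 9], [6]].
Step i=4: Q has 4 at row 1, column 3; remove that cell from P, ejecting 9. So w(4) = 9. P is now [[2, 3], [6]].
Step i=3: Q has 3 at row 2, column 1; remove 6 from row 2 of P and reverse-bump: 6 enters row 1 and ejects 3. So w(3) = 3. P is now [[2, 6]].
Step i=2: Q has 2 at row 1, column 2; remove that cell from P, ejecting 6. So w(2) = 6. P is now [[2]].
Step i=1: Q has 1 at row 1, column 1; remove that cell from P, ejecting 2. So w(1) = 2. P is now [].

So w = 2 6 3 9 5 8 10 4 7 1.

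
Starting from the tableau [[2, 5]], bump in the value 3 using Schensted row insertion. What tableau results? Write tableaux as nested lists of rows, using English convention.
In row 1, 3 replaces 5 (the leftmost entry greater than 3); 5 is bumped to row 2. 5 starts a new row 2. The new tableau is [[2, 3], [5]].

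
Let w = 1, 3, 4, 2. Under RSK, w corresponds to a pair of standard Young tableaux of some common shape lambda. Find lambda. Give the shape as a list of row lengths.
[3, 1]

Row-insert each entry into an empty tableau.

After inserting 1: P = [[1]].
After inserting 3: P = [[1, 3]].
After inserting 4: P = [[1, 3, 4]].
After inserting 2: P = [[1, 2, 4], [3]].

The final insertion tableau P = [[1, 2, 4], [3]] has shape [3, 1].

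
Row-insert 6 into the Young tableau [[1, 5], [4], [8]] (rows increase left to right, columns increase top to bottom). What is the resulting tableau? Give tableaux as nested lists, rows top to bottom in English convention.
[[1, 5, 6], [4], [8]]

6 is larger than every entry of row 1, so it is appended to row 1. The new tableau is [[1, 5, 6], [4], [8]].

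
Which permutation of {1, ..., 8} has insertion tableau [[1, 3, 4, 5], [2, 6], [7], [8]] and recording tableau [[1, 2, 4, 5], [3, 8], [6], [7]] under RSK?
2 8 3 4 7 6 1 5

Reverse the RSK construction: for i from n down to 1, find the cell of Q containing i, remove the entry at that cell from P, and reverse-bump it up through P; the value ejected from row 1 is w(i).

Step i=8: Q has 8 at row 2, column 2; remove 6 from row 2 of P and reverse-bump: 6 enters row 1 and ejects 5. So w(8) = 5. P is now [[1, 3, 4, 6], [2], [7], [8]].
Step i=7: Q has 7 at row 4, column 1; remove 8 from row 4 of P and reverse-bump: 8 enters row 3 and ejects 7; 7 enters row 2 and ejects 2; 2 enters row 1 and ejects 1. So w(7) = 1. P is now [[2, 3, 4, 6], [7], [8]].
Step i=6: Q has 6 at row 3, column 1; remove 8 from row 3 of P and reverse-bump: 8 enters row 2 and ejects 7; 7 enters row 1 and ejects 6. So w(6) = 6. P is now [[2, 3, 4, 7], [8]].
Step i=5: Q has 5 at row 1, column 4; remove that cell from P, ejecting 7. So w(5) = 7. P is now [[2, 3, 4], [8]].
Step i=4: Q has 4 at row 1, column 3; remove that cell from P, ejecting 4. So w(4) = 4. P is now [[2, 3], [8]].
Step i=3: Q has 3 at row 2, column 1; remove 8 from row 2 of P and reverse-bump: 8 enters row 1 and ejects 3. So w(3) = 3. P is now [[2, 8]].
Step i=2: Q has 2 at row 1, column 2; remove that cell from P, ejecting 8. So w(2) = 8. P is now [[2]].
Step i=1: Q has 1 at row 1, column 1; remove that cell from P, ejecting 2. So w(1) = 2. P is now [].

So w = 2 8 3 4 7 6 1 5.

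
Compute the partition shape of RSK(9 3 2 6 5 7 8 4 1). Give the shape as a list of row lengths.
RSK row insertion gives P = [[1, 4, 7, 8], [2, 5], [3], [6], [9]], which has shape [4, 2, 1, 1, 1].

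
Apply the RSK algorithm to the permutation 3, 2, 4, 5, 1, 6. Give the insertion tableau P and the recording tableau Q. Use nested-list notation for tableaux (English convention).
P = [[1, 4, 5, 6], [2], [3]], Q = [[1, 3, 4, 6], [2], [5]]

Insert each entry of the permutation into P by Schensted row insertion, recording in Q the position of each new cell.

Insert 3: appended to row 1. P = [[3]].
Insert 2: 2 bumps 3 from row 1; 3 starts row 2. P = [[2], [3]].
Insert 4: appended to row 1. P = [[2, 4], [3]].
Insert 5: appended to row 1. P = [[2, 4, 5], [3]].
Insert 1: 1 bumps 2 from row 1; 2 bumps 3 from row 2; 3 starts row 3. P = [[1, 4, 5], [2], [3]].
Insert 6: appended to row 1. P = [[1, 4, 5, 6], [2], [3]].

So P = [[1, 4, 5, 6], [2], [3]], Q = [[1, 3, 4, 6], [2], [5]].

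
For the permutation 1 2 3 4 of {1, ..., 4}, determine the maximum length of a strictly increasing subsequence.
4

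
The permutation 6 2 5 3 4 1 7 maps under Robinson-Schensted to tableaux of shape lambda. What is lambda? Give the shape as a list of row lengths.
RSK row insertion gives P = [[1, 3, 4, 7], [2], [5], [6]], which has shape [4, 1, 1, 1].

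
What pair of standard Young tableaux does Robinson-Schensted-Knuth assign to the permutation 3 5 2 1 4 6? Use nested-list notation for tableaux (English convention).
Insert each entry of the permutation into P by Schensted row insertion, recording in Q the position of each new cell.

After inserting 3: P = [[3]].
After inserting 5: P = [[3, 5]].
After inserting 2: P = [[2, 5], [3]].
After inserting 1: P = [[1, 5], [2], [3]].
After inserting 4: P = [[1, 4], [2, 5], [3]].
After inserting 6: P = [[1, 4, 6], [2, 5], [3]].

So P = [[1, 4, 6], [2, 5], [3]], Q = [[1, 2, 6], [3, 5], [4]].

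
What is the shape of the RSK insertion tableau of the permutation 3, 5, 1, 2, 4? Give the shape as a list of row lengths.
[3, 2]

Row-insert each entry into an empty tableau.

After inserting 3: P = [[3]].
After inserting 5: P = [[3, 5]].
After inserting 1: P = [[1, 5], [3]].
After inserting 2: P = [[1, 2], [3, 5]].
After inserting 4: P = [[1, 2, 4], [3, 5]].

The final insertion tableau P = [[1, 2, 4], [3, 5]] has shape [3, 2].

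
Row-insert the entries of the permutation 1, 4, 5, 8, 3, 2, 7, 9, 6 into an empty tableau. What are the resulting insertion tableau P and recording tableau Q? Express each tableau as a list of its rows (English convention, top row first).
P = [[1, 2, 5, 6, 9], [3, 7], [4, 8]], Q = [[1, 2, 3, 4, 8], [5, 7], [6, 9]]

Insert each entry of the permutation into P by Schensted row insertion, recording in Q the position of each new cell.

Insert 1: appended to row 1. P = [[1]].
Insert 4: appended to row 1. P = [[1, 4]].
Insert 5: appended to row 1. P = [[1, 4, 5]].
Insert 8: appended to row 1. P = [[1, 4, 5, 8]].
Insert 3: 3 bumps 4 from row 1; 4 starts row 2. P = [[1, 3, 5, 8], [4]].
Insert 2: 2 bumps 3 from row 1; 3 bumps 4 from row 2; 4 starts row 3. P = [[1, 2, 5, 8], [3], [4]].
Insert 7: 7 bumps 8 from row 1; 8 appends to row 2. P = [[1, 2, 5, 7], [3, 8], [4]].
Insert 9: appended to row 1. P = [[1, 2, 5, 7, 9], [3, 8], [4]].
Insert 6: 6 bumps 7 from row 1; 7 bumps 8 from row 2; 8 appends to row 3. P = [[1, 2, 5, 6, 9], [3, 7], [4, 8]].

So P = [[1, 2, 5, 6, 9], [3, 7], [4, 8]], Q = [[1, 2, 3, 4, 8], [5, 7], [6, 9]].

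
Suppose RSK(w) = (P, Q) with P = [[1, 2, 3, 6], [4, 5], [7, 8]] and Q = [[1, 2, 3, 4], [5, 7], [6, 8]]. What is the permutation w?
1 4 7 8 5 2 6 3

Reverse the RSK construction: for i from n down to 1, find the cell of Q containing i, remove the entry at that cell from P, and reverse-bump it up through P; the value ejected from row 1 is w(i).

Step i=8: Q has 8 at row 3, column 2; remove 8 from row 3 of P and reverse-bump: 8 enters row 2 and ejects 5; 5 enters row 1 and ejects 3. So w(8) = 3. P is now [[1, 2, 5, 6], [4, 8], [7]].
Step i=7: Q has 7 at row 2, column 2; remove 8 from row 2 of P and reverse-bump: 8 enters row 1 and ejects 6. So w(7) = 6. P is now [[1, 2, 5, 8], [4], [7]].
Step i=6: Q has 6 at row 3, column 1; remove 7 from row 3 of P and reverse-bump: 7 enters row 2 and ejects 4; 4 enters row 1 and ejects 2. So w(6) = 2. P is now [[1, 4, 5, 8], [7]].
Step i=5: Q has 5 at row 2, column 1; remove 7 from row 2 of P and reverse-bump: 7 enters row 1 and ejects 5. So w(5) = 5. P is now [[1, 4, 7, 8]].
Step i=4: Q has 4 at row 1, column 4; remove that cell from P, ejecting 8. So w(4) = 8. P is now [[1, 4, 7]].
Step i=3: Q has 3 at row 1, column 3; remove that cell from P, ejecting 7. So w(3) = 7. P is now [[1, 4]].
Step i=2: Q has 2 at row 1, column 2; remove that cell from P, ejecting 4. So w(2) = 4. P is now [[1]].
Step i=1: Q has 1 at row 1, column 1; remove that cell from P, ejecting 1. So w(1) = 1. P is now [].

So w = 1 4 7 8 5 2 6 3.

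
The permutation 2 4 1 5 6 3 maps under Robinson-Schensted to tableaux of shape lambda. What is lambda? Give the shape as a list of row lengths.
[4, 2]

Row-insert each entry into an empty tableau.

After inserting 2: P = [[2]].
After inserting 4: P = [[2, 4]].
After inserting 1: P = [[1, 4], [2]].
After inserting 5: P = [[1, 4, 5], [2]].
After inserting 6: P = [[1, 4, 5, 6], [2]].
After inserting 3: P = [[1, 3, 5, 6], [2, 4]].

The final insertion tableau P = [[1, 3, 5, 6], [2, 4]] has shape [4, 2].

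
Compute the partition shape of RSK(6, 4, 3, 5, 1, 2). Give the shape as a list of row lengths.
Row-insert each entry into an empty tableau.

After inserting 6: P = [[6]].
After inserting 4: P = [[4], [6]].
After inserting 3: P = [[3], [4], [6]].
After inserting 5: P = [[3, 5], [4], [6]].
After inserting 1: P = [[1, 5], [3], [4], [6]].
After inserting 2: P = [[1, 2], [3, 5], [4], [6]].

The final insertion tableau P = [[1, 2], [3, 5], [4], [6]] has shape [2, 2, 1, 1].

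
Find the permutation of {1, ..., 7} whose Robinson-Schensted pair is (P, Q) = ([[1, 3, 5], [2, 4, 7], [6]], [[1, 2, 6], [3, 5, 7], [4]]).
2 6 4 1 3 7 5

Reverse the RSK construction: for i from n down to 1, find the cell of Q containing i, remove the entry at that cell from P, and reverse-bump it up through P; the value ejected from row 1 is w(i).

Step i=7: Q has 7 at row 2, column 3; remove 7 from row 2 of P and reverse-bump: 7 enters row 1 and ejects 5. So w(7) = 5. P is now [[1, 3, 7], [2, 4], [6]].
Step i=6: Q has 6 at row 1, column 3; remove that cell from P, ejecting 7. So w(6) = 7. P is now [[1, 3], [2, 4], [6]].
Step i=5: Q has 5 at row 2, column 2; remove 4 from row 2 of P and reverse-bump: 4 enters row 1 and ejects 3. So w(5) = 3. P is now [[1, 4], [2], [6]].
Step i=4: Q has 4 at row 3, column 1; remove 6 from row 3 of P and reverse-bump: 6 enters row 2 and ejects 2; 2 enters row 1 and ejects 1. So w(4) = 1. P is now [[2, 4], [6]].
Step i=3: Q has 3 at row 2, column 1; remove 6 from row 2 of P and reverse-bump: 6 enters row 1 and ejects 4. So w(3) = 4. P is now [[2, 6]].
Step i=2: Q has 2 at row 1, column 2; remove that cell from P, ejecting 6. So w(2) = 6. P is now [[2]].
Step i=1: Q has 1 at row 1, column 1; remove that cell from P, ejecting 2. So w(1) = 2. P is now [].

So w = 2 6 4 1 3 7 5.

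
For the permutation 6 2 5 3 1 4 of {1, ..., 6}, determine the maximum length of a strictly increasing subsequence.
3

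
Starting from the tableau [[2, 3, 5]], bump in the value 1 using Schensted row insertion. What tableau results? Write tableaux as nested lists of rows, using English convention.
[[1, 3, 5], [2]]

In row 1, 1 replaces 2 (the leftmost entry greater than 1); 2 is bumped to row 2. 2 starts a new row 2. The new tableau is [[1, 3, 5], [2]].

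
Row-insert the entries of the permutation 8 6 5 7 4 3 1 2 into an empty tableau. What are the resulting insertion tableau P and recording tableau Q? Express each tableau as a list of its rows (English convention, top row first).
Insert each entry of the permutation into P by Schensted row insertion, recording in Q the position of each new cell.

Insert 8: appended to row 1. P = [[8]].
Insert 6: 6 bumps 8 from row 1; 8 starts row 2. P = [[6], [8]].
Insert 5: 5 bumps 6 from row 1; 6 bumps 8 from row 2; 8 starts row 3. P = [[5], [6], [8]].
Insert 7: appended to row 1. P = [[5, 7], [6], [8]].
Insert 4: 4 bumps 5 from row 1; 5 bumps 6 from row 2; 6 bumps 8 from row 3; 8 starts row 4. P = [[4, 7], [5], [6], [8]].
Insert 3: 3 bumps 4 from row 1; 4 bumps 5 from row 2; 5 bumps 6 from row 3; 6 bumps 8 from row 4; 8 starts row 5. P = [[3, 7], [4], [5], [6], [8]].
Insert 1: 1 bumps 3 from row 1; 3 bumps 4 from row 2; 4 bumps 5 from row 3; 5 bumps 6 from row 4; 6 bumps 8 from row 5; 8 starts row 6. P = [[1, 7], [3], [4], [5], [6], [8]].
Insert 2: 2 bumps 7 from row 1; 7 appends to row 2. P = [[1, 2], [3, 7], [4], [5], [6], [8]].

So P = [[1, 2], [3, 7], [4], [5], [6], [8]], Q = [[1, 4], [2, 8], [3], [5], [6], [7]].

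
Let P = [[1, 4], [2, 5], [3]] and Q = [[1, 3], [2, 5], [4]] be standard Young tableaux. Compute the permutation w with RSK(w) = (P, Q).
3 2 5 1 4

Reverse RSK: for i = n, n-1, ..., 1, locate i in Q, remove the corresponding corner cell from P, and reverse-bump its entry up through P; the value ejected from row 1 is w(i).

So w = 3 2 5 1 4.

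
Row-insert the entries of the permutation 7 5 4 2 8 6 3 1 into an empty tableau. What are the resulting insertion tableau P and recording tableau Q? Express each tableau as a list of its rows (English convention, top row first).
Insert each entry of the permutation into P by Schensted row insertion, recording in Q the position of each new cell.

After inserting 7: P = [[7]].
After inserting 5: P = [[5], [7]].
After inserting 4: P = [[4], [5], [7]].
After inserting 2: P = [[2], [4], [5], [7]].
After inserting 8: P = [[2, 8], [4], [5], [7]].
After inserting 6: P = [[2, 6], [4, 8], [5], [7]].
After inserting 3: P = [[2, 3], [4, 6], [5, 8], [7]].
After inserting 1: P = [[1, 3], [2, 6], [4, 8], [5], [7]].

So P = [[1, 3], [2, 6], [4, 8], [5], [7]], Q = [[1, 5], [2, 6], [3, 7], [4], [8]].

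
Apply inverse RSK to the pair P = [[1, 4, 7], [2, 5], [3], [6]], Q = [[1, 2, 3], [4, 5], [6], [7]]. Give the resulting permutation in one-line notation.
3 6 7 2 5 4 1

Reverse the RSK construction: for i from n down to 1, find the cell of Q containing i, remove the entry at that cell from P, and reverse-bump it up through P; the value ejected from row 1 is w(i).

Step i=7: Q has 7 at row 4, column 1; remove 6 from row 4 of P and reverse-bump: 6 enters row 3 and ejects 3; 3 enters row 2 and ejects 2; 2 enters row 1 and ejects 1. So w(7) = 1. P is now [[2, 4, 7], [3, 5], [6]].
Step i=6: Q has 6 at row 3, column 1; remove 6 from row 3 of P and reverse-bump: 6 enters row 2 and ejects 5; 5 enters row 1 and ejects 4. So w(6) = 4. P is now [[2, 5, 7], [3, 6]].
Step i=5: Q has 5 at row 2, column 2; remove 6 from row 2 of P and reverse-bump: 6 enters row 1 and ejects 5. So w(5) = 5. P is now [[2, 6, 7], [3]].
Step i=4: Q has 4 at row 2, column 1; remove 3 from row 2 of P and reverse-bump: 3 enters row 1 and ejects 2. So w(4) = 2. P is now [[3, 6, 7]].
Step i=3: Q has 3 at row 1, column 3; remove that cell from P, ejecting 7. So w(3) = 7. P is now [[3, 6]].
Step i=2: Q has 2 at row 1, column 2; remove that cell from P, ejecting 6. So w(2) = 6. P is now [[3]].
Step i=1: Q has 1 at row 1, column 1; remove that cell from P, ejecting 3. So w(1) = 3. P is now [].

So w = 3 6 7 2 5 4 1.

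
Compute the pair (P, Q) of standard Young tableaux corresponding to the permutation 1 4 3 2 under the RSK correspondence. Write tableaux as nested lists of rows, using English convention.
Insert each entry of the permutation into P by Schensted row insertion, recording in Q the position of each new cell.

Insert 1: appended to row 1. P = [[1]], Q = [[1]].
Insert 4: appended to row 1. P = [[1, 4]], Q = [[1, 2]].
Insert 3: 3 bumps 4 from row 1; 4 starts row 2. P = [[1, 3], [4]], Q = [[1, 2], [3]].
Insert 2: 2 bumps 3 from row 1; 3 bumps 4 from row 2; 4 starts row 3. P = [[1, 2], [3], [4]], Q = [[1, 2], [3], [4]].

So P = [[1, 2], [3], [4]], Q = [[1, 2], [3], [4]].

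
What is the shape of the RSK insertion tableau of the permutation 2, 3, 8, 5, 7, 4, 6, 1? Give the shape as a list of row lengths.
[4, 2, 1, 1]

RSK row insertion gives P = [[1, 3, 4, 6], [2, 7], [5], [8]], which has shape [4, 2, 1, 1].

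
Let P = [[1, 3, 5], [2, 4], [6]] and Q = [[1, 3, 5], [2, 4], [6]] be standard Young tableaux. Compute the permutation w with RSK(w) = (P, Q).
2 1 6 4 5 3

Reverse the RSK construction: for i from n down to 1, find the cell of Q containing i, remove the entry at that cell from P, and reverse-bump it up through P; the value ejected from row 1 is w(i).

Step i=6: Q has 6 at row 3, column 1; remove 6 from row 3 of P and reverse-bump: 6 enters row 2 and ejects 4; 4 enters row 1 and ejects 3. So w(6) = 3. P is now [[1, 4, 5], [2, 6]].
Step i=5: Q has 5 at row 1, column 3; remove that cell from P, ejecting 5. So w(5) = 5. P is now [[1, 4], [2, 6]].
Step i=4: Q has 4 at row 2, column 2; remove 6 from row 2 of P and reverse-bump: 6 enters row 1 and ejects 4. So w(4) = 4. P is now [[1, 6], [2]].
Step i=3: Q has 3 at row 1, column 2; remove that cell from P, ejecting 6. So w(3) = 6. P is now [[1], [2]].
Step i=2: Q has 2 at row 2, column 1; remove 2 from row 2 of P and reverse-bump: 2 enters row 1 and ejects 1. So w(2) = 1. P is now [[2]].
Step i=1: Q has 1 at row 1, column 1; remove that cell from P, ejecting 2. So w(1) = 2. P is now [].

So w = 2 1 6 4 5 3.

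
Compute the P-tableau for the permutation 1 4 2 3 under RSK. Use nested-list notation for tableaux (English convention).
P = [[1, 2, 3], [4]]

Insert 1: appended to row 1. P = [[1]].
Insert 4: appended to row 1. P = [[1, 4]].
Insert 2: 2 bumps 4 from row 1; 4 starts row 2. P = [[1, 2], [4]].
Insert 3: appended to row 1. P = [[1, 2, 3], [4]].

So P = [[1, 2, 3], [4]].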